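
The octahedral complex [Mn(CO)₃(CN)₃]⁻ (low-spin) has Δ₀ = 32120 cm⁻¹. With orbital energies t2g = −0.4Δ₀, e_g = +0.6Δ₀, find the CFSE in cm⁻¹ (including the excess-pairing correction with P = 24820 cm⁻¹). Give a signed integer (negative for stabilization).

Ligand charges: 3×(+0) from CO and 3×(-1) from CN⁻ sum to -3; with overall charge -1, Mn is +2.
Group 7 minus oxidation state +2 gives a d⁵ configuration for Mn²⁺.
Electron filling gives t2g^5 e_g^0.
The orbital stabilization is -2.0Δ₀ = -2.0 × 32120 = -64240 cm⁻¹.
High-spin d⁵ would be t2g^3 e_g^2 with 0 pairs; low-spin has 2, so 2 excess pairs cost +2P = +49640 cm⁻¹.
Combining: -64240 + 49640 = -14600 cm⁻¹.

-14600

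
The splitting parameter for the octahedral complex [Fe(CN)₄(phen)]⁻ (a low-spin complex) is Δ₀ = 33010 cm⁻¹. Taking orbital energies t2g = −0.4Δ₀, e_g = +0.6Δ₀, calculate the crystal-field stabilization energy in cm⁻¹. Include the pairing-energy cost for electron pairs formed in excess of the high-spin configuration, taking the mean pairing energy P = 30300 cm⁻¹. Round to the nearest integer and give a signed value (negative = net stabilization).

-5420

Ligand charges: 4×(-1) from CN⁻ and 1×(+0) from phen sum to -4; with overall charge -1, Fe is +3.
Fe³⁺: group 8, so d-count = 8 − 3 = 5.
The d⁵ electrons fill as t2g^5 e_g^0.
The orbital stabilization is -2.0Δ₀ = -2.0 × 33010 = -66020 cm⁻¹.
Pairing penalty: 2 pairs vs 0 in the high-spin reference → 2 extra × P = 60600 cm⁻¹.
Net CFSE = -66020 + 60600 = -5420 cm⁻¹.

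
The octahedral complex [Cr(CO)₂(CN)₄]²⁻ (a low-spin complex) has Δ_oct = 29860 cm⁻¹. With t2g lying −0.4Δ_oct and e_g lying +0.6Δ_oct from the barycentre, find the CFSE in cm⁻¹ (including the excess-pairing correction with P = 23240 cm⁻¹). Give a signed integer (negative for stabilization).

-24536

Ligand charges: 2×(+0) from CO and 4×(-1) from CN⁻ sum to -4; with overall charge -2, Cr is +2.
Cr sits in group 6; removing 2 electrons leaves Cr²⁺ with 6 − 2 = 4 d electrons.
Electron filling gives t2g^4 e_g^0.
CFSE(orbital) = 4×(-0.4Δ_oct) + 0×(0.6Δ_oct) = -1.6Δ_oct; with Δ_oct = 29860 cm⁻¹ that is -47776 cm⁻¹.
Pairing penalty: 1 pair vs 0 in the high-spin reference → 1 extra × P = 23240 cm⁻¹.
Overall CFSE = -47776 + 23240 = -24536 cm⁻¹.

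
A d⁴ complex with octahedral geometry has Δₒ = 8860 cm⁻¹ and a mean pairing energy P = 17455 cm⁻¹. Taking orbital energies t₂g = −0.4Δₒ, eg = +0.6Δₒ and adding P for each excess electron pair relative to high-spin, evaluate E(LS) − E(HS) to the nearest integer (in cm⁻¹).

8595

High-spin d⁴ fills as t₂g³ eg¹ with CFSE 3(−0.4) + 1(+0.6) = -0.6Δₒ = -5316 cm⁻¹.
For low-spin the configuration is t₂g⁴ eg⁰: orbital energy -1.6 × 8860 = -14176 cm⁻¹, and 1 additional pair relative to high-spin adds 17455 cm⁻¹, giving 3279 cm⁻¹.
E(LS) − E(HS) = 3279 − (-5316) = 8595 cm⁻¹.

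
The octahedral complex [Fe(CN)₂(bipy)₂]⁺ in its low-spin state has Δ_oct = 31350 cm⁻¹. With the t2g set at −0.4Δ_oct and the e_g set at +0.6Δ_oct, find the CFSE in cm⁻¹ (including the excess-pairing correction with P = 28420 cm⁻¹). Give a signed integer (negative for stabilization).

Ligand charges: 2×(-1) from CN⁻ and 2×(+0) from bipy sum to -2; with overall charge +1, Fe is +3.
Group 8 minus oxidation state +3 gives a d⁵ configuration for Fe³⁺.
Configuration: t2g^5 e_g^0.
The orbital stabilization is -2.0Δ_oct = -2.0 × 31350 = -62700 cm⁻¹.
Pairing penalty: 2 pairs vs 0 in the high-spin reference → 2 extra × P = 56840 cm⁻¹.
Combining: -62700 + 56840 = -5860 cm⁻¹.

-5860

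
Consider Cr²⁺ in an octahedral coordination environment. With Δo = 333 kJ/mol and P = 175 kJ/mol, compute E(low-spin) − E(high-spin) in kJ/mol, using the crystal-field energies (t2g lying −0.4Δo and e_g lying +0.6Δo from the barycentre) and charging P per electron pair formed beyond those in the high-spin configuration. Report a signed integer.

Cr is in group 6, so Cr²⁺ is d⁴ (6 − 2 = 4).
High-spin d⁴ fills as t2g^3 e_g^1 with CFSE 3(−0.4) + 1(+0.6) = -0.6Δo = -200 kJ/mol.
For low-spin the configuration is t2g^4 e_g^0: orbital energy -1.6 × 333 = -533 kJ/mol, and 1 additional pair relative to high-spin adds 175 kJ/mol, giving -358 kJ/mol.
E(LS) − E(HS) = -358 − (-200) = -158 kJ/mol.

-158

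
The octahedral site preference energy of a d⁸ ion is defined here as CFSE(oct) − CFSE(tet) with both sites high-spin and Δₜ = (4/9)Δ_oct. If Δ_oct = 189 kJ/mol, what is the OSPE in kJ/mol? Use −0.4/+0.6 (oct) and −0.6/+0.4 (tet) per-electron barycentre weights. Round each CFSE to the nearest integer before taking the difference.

-160

In an octahedral site d⁸ (HS) is t₂g⁶ eg², giving CFSE(oct) = -1.2Δ_oct = -227 kJ/mol.
Tetrahedral: e⁴ t₂⁴, CFSE = 4(−0.6) + 4(+0.4) = -0.8Δₜ = -0.8 × (4/9) × 189 = -67 kJ/mol.
OSPE = -227 − (-67) = -160 kJ/mol.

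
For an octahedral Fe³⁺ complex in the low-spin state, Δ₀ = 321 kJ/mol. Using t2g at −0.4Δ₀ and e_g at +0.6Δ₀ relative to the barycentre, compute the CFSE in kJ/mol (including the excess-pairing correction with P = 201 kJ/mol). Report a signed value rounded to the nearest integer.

-240

Fe is in group 8, so Fe³⁺ is d⁵ (8 − 3 = 5).
Electron filling gives t2g^5 e_g^0.
Orbital CFSE = 5(-0.4) + 0(0.6) = -2.0Δ₀ = -2.0 × 321 = -642 kJ/mol.
Pairing penalty: 2 pairs vs 0 in the high-spin reference → 2 extra × P = 402 kJ/mol.
Combining: -642 + 402 = -240 kJ/mol.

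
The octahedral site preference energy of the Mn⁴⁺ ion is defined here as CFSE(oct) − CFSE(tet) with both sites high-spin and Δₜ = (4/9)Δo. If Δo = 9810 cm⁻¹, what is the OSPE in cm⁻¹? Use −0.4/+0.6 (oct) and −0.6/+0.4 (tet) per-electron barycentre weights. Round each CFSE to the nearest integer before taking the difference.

Mn is in group 7, so Mn⁴⁺ is d³ (7 − 4 = 3).
In an octahedral site d³ (HS) is t2g^3 e_g^0, giving CFSE(oct) = -1.2Δo = -11772 cm⁻¹.
In a tetrahedral site the filling is e^2 t2^1: CFSE(tet) = -0.8Δₜ = -0.8 × (4/9)(9810) = -3488 cm⁻¹.
Subtracting, OSPE = -11772 − (-3488) = -8284 cm⁻¹.

-8284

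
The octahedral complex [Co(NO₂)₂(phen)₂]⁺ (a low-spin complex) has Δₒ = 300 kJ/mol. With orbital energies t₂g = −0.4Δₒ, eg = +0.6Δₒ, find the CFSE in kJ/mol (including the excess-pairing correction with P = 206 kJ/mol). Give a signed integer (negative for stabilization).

Ligand charges: 2×(-1) from NO₂⁻ and 2×(+0) from phen sum to -2; with overall charge +1, Co is +3.
Group 9 minus oxidation state +3 gives a d⁶ configuration for Co³⁺.
The d⁶ electrons fill as t₂g⁶ eg⁰.
The orbital stabilization is -2.4Δₒ = -2.4 × 300 = -720 kJ/mol.
Pairing penalty: 3 pairs vs 1 in the high-spin reference → 2 extra × P = 412 kJ/mol.
Combining: -720 + 412 = -308 kJ/mol.

-308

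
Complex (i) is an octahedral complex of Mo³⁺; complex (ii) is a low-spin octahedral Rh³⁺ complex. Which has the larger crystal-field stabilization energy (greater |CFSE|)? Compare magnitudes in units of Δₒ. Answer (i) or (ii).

(ii)

(i): Mo sits in group 6; removing 3 electrons leaves Mo³⁺ with 6 − 3 = 3 d electrons; t₂g³ eg⁰, CFSE = -1.2Δₒ.
(ii): Rh³⁺: group 9, so d-count = 9 − 3 = 6; t₂g⁶ eg⁰, CFSE = -2.4Δₒ.
So (ii) has the larger |CFSE|.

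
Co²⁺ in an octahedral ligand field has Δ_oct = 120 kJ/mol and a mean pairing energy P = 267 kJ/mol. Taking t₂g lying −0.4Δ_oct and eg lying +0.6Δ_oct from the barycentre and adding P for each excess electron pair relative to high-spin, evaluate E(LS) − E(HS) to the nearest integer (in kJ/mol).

147

Co is in group 9, so Co²⁺ is d⁷ (9 − 2 = 7).
High-spin: t₂g⁵ eg², CFSE = -0.8Δ_oct = -96 kJ/mol.
Low-spin: t₂g⁶ eg¹, orbital CFSE = -1.8Δ_oct = -216 kJ/mol; plus 1 excess pair × P = +267 kJ/mol; total 51 kJ/mol.
The difference is 51 − (-96) = 147 kJ/mol, so high-spin lies lower.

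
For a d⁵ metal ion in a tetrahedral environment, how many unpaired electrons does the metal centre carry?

With tetrahedral geometry the complex is necessarily high-spin.
Configuration: e² t₂³, giving 5 unpaired electrons.

5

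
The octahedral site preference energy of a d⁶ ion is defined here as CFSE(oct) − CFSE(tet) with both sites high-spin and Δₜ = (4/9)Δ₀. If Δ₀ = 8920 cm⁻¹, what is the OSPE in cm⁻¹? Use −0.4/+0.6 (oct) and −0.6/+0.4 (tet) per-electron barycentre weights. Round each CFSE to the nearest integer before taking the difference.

Octahedral high-spin t2g^4 e_g^2: CFSE = -0.4 × 8920 = -3568 cm⁻¹.
Tetrahedral e^3 t2^3 gives -0.6Δₜ = -0.6 × (4/9) × 8920 = -2379 cm⁻¹.
OSPE = -3568 − (-2379) = -1189 cm⁻¹.

-1189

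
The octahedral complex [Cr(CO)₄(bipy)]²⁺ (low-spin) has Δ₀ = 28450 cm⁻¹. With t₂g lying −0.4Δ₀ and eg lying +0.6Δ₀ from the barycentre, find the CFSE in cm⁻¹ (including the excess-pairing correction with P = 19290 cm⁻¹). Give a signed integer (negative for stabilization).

Ligand charges: 4×(+0) from CO and 1×(+0) from bipy sum to +0; with overall charge +2, Cr is +2.
Group 6 minus oxidation state +2 gives a d⁴ configuration for Cr²⁺.
Configuration: t₂g⁴ eg⁰.
Orbital CFSE = 4(-0.4) + 0(0.6) = -1.6Δ₀ = -1.6 × 28450 = -45520 cm⁻¹.
Relative to high-spin t₂g³ eg¹ (0 paired), the low-spin configuration has 1 additional pair, contributing +1 × 19290 = +19290 cm⁻¹.
Combining: -45520 + 19290 = -26230 cm⁻¹.

-26230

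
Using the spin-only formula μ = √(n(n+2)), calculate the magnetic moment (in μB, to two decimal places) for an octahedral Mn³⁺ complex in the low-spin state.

Mn is in group 7, so Mn³⁺ is d⁴ (7 − 3 = 4).
Configuration: t2g^4 e_g^0 → 2 unpaired electrons.
μ(spin-only) = √[2(2+2)] = √8 ≈ 2.83 μB.

2.83 μB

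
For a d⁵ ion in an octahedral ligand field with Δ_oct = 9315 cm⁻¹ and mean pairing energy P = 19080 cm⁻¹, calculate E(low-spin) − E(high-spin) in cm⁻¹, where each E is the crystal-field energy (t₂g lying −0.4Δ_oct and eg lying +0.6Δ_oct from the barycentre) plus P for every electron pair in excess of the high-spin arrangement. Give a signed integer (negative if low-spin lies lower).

High-spin: t₂g³ eg², CFSE = 0.0Δ_oct = 0 cm⁻¹.
Low-spin: t₂g⁵ eg⁰, orbital CFSE = -2.0Δ_oct = -18630 cm⁻¹; plus 2 excess pairs × P = +38160 cm⁻¹; total 19530 cm⁻¹.
E(LS) − E(HS) = 19530 − (0) = 19530 cm⁻¹.

19530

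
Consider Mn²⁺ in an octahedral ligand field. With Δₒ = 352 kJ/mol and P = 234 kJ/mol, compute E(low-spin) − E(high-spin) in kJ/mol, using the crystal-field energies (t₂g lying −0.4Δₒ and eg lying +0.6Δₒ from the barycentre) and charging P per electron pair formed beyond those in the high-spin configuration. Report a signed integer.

-236

Mn²⁺: group 7, so d-count = 7 − 2 = 5.
High-spin: t₂g³ eg², CFSE = 0.0Δₒ = 0 kJ/mol.
Low-spin t₂g⁵ eg⁰ gives -2.0Δₒ = -704 kJ/mol, but forming 2 extra pairs costs 2P = 468 kJ/mol, so E(LS) = -704 + 468 = -236 kJ/mol.
The difference is -236 − (0) = -236 kJ/mol, so low-spin lies lower.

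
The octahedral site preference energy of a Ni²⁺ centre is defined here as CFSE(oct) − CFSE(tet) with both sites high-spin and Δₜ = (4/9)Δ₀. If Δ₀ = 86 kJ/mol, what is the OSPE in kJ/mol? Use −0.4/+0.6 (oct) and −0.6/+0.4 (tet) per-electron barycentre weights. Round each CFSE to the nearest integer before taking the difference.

Ni sits in group 10; removing 2 electrons leaves Ni²⁺ with 10 − 2 = 8 d electrons.
Octahedral (high-spin): t₂g⁶ eg², CFSE = 6(−0.4) + 2(+0.6) = -1.2Δ₀ = -1.2 × 86 = -103 kJ/mol.
In a tetrahedral site the filling is e⁴ t₂⁴: CFSE(tet) = -0.8Δₜ = -0.8 × (4/9)(86) = -31 kJ/mol.
OSPE = -103 − (-31) = -72 kJ/mol.

-72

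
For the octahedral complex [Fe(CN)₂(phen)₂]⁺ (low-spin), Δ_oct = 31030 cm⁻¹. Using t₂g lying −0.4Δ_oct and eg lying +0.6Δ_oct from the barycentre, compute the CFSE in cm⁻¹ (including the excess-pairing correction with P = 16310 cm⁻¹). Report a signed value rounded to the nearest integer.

Ligand charges: 2×(-1) from CN⁻ and 2×(+0) from phen sum to -2; with overall charge +1, Fe is +3.
Fe³⁺: group 8, so d-count = 8 − 3 = 5.
Electron filling gives t₂g⁵ eg⁰.
CFSE(orbital) = 5×(-0.4Δ_oct) + 0×(0.6Δ_oct) = -2.0Δ_oct; with Δ_oct = 31030 cm⁻¹ that is -62060 cm⁻¹.
High-spin d⁵ would be t₂g³ eg² with 0 pairs; low-spin has 2, so 2 excess pairs cost +2P = +32620 cm⁻¹.
Combining: -62060 + 32620 = -29440 cm⁻¹.

-29440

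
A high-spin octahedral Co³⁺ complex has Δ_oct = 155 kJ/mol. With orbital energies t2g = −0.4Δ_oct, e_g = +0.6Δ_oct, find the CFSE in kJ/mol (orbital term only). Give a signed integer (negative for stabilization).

Group 9 minus oxidation state +3 gives a d⁶ configuration for Co³⁺.
Electron filling gives t2g^4 e_g^2.
CFSE(orbital) = 4×(-0.4Δ_oct) + 2×(0.6Δ_oct) = -0.4Δ_oct; with Δ_oct = 155 kJ/mol that is -62 kJ/mol.

-62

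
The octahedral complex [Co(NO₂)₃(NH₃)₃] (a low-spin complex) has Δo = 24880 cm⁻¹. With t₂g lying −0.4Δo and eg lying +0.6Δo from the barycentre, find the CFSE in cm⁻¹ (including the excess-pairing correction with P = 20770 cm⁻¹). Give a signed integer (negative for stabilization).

Ligand charges: 3×(-1) from NO₂⁻ and 3×(+0) from NH₃ sum to -3; with overall charge +0, Co is +3.
Group 9 minus oxidation state +3 gives a d⁶ configuration for Co³⁺.
The d⁶ electrons fill as t₂g⁶ eg⁰.
CFSE(orbital) = 6×(-0.4Δo) + 0×(0.6Δo) = -2.4Δo; with Δo = 24880 cm⁻¹ that is -59712 cm⁻¹.
High-spin d⁶ would be t₂g⁴ eg² with 1 pair; low-spin has 3, so 2 excess pairs cost +2P = +41540 cm⁻¹.
Combining: -59712 + 41540 = -18172 cm⁻¹.

-18172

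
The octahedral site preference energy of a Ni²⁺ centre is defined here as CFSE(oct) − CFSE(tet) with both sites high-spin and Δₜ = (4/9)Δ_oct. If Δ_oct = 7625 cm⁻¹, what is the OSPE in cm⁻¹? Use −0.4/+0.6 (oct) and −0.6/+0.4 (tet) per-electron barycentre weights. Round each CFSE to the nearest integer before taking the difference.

Group 10 minus oxidation state +2 gives a d⁸ configuration for Ni²⁺.
Octahedral (high-spin): t₂g⁶ eg², CFSE = 6(−0.4) + 2(+0.6) = -1.2Δ_oct = -1.2 × 7625 = -9150 cm⁻¹.
Tetrahedral: e⁴ t₂⁴, CFSE = 4(−0.6) + 4(+0.4) = -0.8Δₜ = -0.8 × (4/9) × 7625 = -2711 cm⁻¹.
OSPE = -9150 − (-2711) = -6439 cm⁻¹.

-6439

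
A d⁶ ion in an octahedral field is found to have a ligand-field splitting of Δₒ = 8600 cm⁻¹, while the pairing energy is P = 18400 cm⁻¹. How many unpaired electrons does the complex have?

Since Δₒ = 8600 cm⁻¹ < P = 18400 cm⁻¹, the complex adopts the high-spin configuration.
Filling d⁶ accordingly: t2g^4 e_g^2.
Unpaired electrons: 4.

4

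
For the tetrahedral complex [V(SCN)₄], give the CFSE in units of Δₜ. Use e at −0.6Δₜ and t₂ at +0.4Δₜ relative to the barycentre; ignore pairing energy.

Each SCN⁻ contributes -1; 4 × (-1) = -4. With overall charge +0, V is in the +4 oxidation state.
V sits in group 5; removing 4 electrons leaves V⁴⁺ with 5 − 4 = 1 d electrons.
Tetrahedral splitting is small, so the complex is high-spin.
Configuration: e¹ t₂⁰.
CFSE = 1(-0.6Δₜ) + 0(0.4Δₜ) = -0.6Δₜ + 0.0Δₜ = -0.6Δₜ.

-0.6 Δₜ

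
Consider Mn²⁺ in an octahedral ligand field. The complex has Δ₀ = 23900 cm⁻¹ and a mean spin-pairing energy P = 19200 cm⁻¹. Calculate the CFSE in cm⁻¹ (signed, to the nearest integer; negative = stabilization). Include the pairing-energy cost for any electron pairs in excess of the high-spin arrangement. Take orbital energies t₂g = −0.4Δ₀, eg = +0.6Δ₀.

Mn sits in group 7; removing 2 electrons leaves Mn²⁺ with 7 − 2 = 5 d electrons.
Since Δ₀ = 23900 cm⁻¹ > P = 19200 cm⁻¹, the complex adopts the low-spin configuration.
Filling d⁵ accordingly: t₂g⁵ eg⁰.
Orbital CFSE = -2.0Δ₀ = -2.0 × 23900 = -47800 cm⁻¹.
Excess pairs vs high-spin: 2 − 0 = 2; pairing cost = +38400 cm⁻¹.
Net CFSE = -47800 + 38400 = -9400 cm⁻¹.

-9400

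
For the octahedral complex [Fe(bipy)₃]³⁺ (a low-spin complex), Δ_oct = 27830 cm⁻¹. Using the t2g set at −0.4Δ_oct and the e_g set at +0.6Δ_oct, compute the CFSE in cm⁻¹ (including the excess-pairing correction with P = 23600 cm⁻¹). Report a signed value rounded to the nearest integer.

-8460

bipy is neutral, so the +3 overall charge sits on Fe: oxidation state +3.
Fe is in group 8, so Fe³⁺ is d⁵ (8 − 3 = 5).
Electron filling gives t2g^5 e_g^0.
Orbital CFSE = 5(-0.4) + 0(0.6) = -2.0Δ_oct = -2.0 × 27830 = -55660 cm⁻¹.
Relative to high-spin t2g^3 e_g^2 (0 paired), the low-spin configuration has 2 additional pairs, contributing +2 × 23600 = +47200 cm⁻¹.
Overall CFSE = -55660 + 47200 = -8460 cm⁻¹.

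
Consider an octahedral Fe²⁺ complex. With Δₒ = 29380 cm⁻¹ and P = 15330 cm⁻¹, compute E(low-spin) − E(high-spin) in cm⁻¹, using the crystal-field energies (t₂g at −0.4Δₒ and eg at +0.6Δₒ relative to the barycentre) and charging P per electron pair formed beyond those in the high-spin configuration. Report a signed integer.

-28100

Fe is in group 8, so Fe²⁺ is d⁶ (8 − 2 = 6).
In the high-spin limit (t₂g⁴ eg²) the orbital term is -0.4Δₒ = -11752 cm⁻¹, with no excess pairing.
For low-spin the configuration is t₂g⁶ eg⁰: orbital energy -2.4 × 29380 = -70512 cm⁻¹, and 2 additional pairs relative to high-spin add 30660 cm⁻¹, giving -39852 cm⁻¹.
Thus E(LS) − E(HS) = -28100 cm⁻¹.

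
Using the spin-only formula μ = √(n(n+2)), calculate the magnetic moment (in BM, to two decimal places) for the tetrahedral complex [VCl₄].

1.73 BM

Each Cl⁻ contributes -1; 4 × (-1) = -4. With overall charge +0, V is in the +4 oxidation state.
V⁴⁺: group 5, so d-count = 5 − 4 = 1.
Tetrahedral splitting is small, so the complex is high-spin.
Configuration: e¹ t₂⁰ → 1 unpaired electron.
μ(spin-only) = √[1(1+2)] = √3 ≈ 1.73 BM.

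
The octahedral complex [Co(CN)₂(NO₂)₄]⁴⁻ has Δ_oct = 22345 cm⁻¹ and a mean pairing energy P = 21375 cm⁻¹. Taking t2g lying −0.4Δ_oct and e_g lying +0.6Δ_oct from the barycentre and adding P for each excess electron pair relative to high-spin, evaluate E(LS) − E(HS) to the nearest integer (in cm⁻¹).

Ligand charges: 2×(-1) from CN⁻ and 4×(-1) from NO₂⁻ sum to -6; with overall charge -4, Co is +2.
Co sits in group 9; removing 2 electrons leaves Co²⁺ with 9 − 2 = 7 d electrons.
High-spin: t2g^5 e_g^2, CFSE = -0.8Δ_oct = -17876 cm⁻¹.
Low-spin: t2g^6 e_g^1, orbital CFSE = -1.8Δ_oct = -40221 cm⁻¹; plus 1 excess pair × P = +21375 cm⁻¹; total -18846 cm⁻¹.
The difference is -18846 − (-17876) = -970 cm⁻¹, so low-spin lies lower.

-970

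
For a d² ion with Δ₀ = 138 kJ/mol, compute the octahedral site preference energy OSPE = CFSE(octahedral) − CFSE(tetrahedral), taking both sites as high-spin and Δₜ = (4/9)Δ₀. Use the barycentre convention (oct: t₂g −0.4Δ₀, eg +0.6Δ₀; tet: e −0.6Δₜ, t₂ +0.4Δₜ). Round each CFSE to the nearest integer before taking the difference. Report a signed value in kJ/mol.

In an octahedral site d² (HS) is t₂g² eg⁰, giving CFSE(oct) = -0.8Δ₀ = -110 kJ/mol.
Tetrahedral: e² t₂⁰, CFSE = 2(−0.6) + 0(+0.4) = -1.2Δₜ = -1.2 × (4/9) × 138 = -74 kJ/mol.
OSPE = CFSE(oct) − CFSE(tet) = -110 − (-74) = -36 kJ/mol.

-36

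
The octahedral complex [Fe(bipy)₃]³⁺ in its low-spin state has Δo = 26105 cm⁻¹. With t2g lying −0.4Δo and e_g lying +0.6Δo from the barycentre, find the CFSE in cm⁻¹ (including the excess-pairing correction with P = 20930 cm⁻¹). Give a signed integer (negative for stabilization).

bipy is neutral, so the +3 overall charge sits on Fe: oxidation state +3.
Fe sits in group 8; removing 3 electrons leaves Fe³⁺ with 8 − 3 = 5 d electrons.
Configuration: t2g^5 e_g^0.
The orbital stabilization is -2.0Δo = -2.0 × 26105 = -52210 cm⁻¹.
Relative to high-spin t2g^3 e_g^2 (0 paired), the low-spin configuration has 2 additional pairs, contributing +2 × 20930 = +41860 cm⁻¹.
Combining: -52210 + 41860 = -10350 cm⁻¹.

-10350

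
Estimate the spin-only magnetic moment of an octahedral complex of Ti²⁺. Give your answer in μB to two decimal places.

2.83 μB

Group 4 minus oxidation state +2 gives a d² configuration for Ti²⁺.
Configuration: t₂g² eg⁰ → 2 unpaired electrons.
μ(spin-only) = √[2(2+2)] = √8 ≈ 2.83 μB.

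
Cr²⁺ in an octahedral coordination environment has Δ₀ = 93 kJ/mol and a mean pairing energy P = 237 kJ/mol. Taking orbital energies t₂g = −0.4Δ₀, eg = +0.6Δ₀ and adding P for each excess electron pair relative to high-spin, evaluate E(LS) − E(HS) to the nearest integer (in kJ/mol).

Cr sits in group 6; removing 2 electrons leaves Cr²⁺ with 6 − 2 = 4 d electrons.
In the high-spin limit (t₂g³ eg¹) the orbital term is -0.6Δ₀ = -56 kJ/mol, with no excess pairing.
Low-spin t₂g⁴ eg⁰ gives -1.6Δ₀ = -149 kJ/mol, but forming 1 extra pair costs 1P = 237 kJ/mol, so E(LS) = -149 + 237 = 88 kJ/mol.
E(LS) − E(HS) = 88 − (-56) = 144 kJ/mol.

144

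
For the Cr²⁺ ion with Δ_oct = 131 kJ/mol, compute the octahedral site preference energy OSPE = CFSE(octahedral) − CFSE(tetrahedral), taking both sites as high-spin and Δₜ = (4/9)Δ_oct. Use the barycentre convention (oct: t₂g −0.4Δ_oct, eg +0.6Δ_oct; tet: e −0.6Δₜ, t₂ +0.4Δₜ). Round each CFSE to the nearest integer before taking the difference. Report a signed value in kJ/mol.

-56

Cr is in group 6, so Cr²⁺ is d⁴ (6 − 2 = 4).
In an octahedral site d⁴ (HS) is t₂g³ eg¹, giving CFSE(oct) = -0.6Δ_oct = -79 kJ/mol.
Tetrahedral e² t₂² gives -0.4Δₜ = -0.4 × (4/9) × 131 = -23 kJ/mol.
OSPE = CFSE(oct) − CFSE(tet) = -79 − (-23) = -56 kJ/mol.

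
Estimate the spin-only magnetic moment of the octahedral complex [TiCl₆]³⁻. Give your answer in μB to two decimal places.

1.73 μB

Each Cl⁻ contributes -1; 6 × (-1) = -6. With overall charge -3, Ti is in the +3 oxidation state.
Ti³⁺: group 4, so d-count = 4 − 3 = 1.
Configuration: t₂g¹ eg⁰ → 1 unpaired electron.
μ(spin-only) = √[1(1+2)] = √3 ≈ 1.73 μB.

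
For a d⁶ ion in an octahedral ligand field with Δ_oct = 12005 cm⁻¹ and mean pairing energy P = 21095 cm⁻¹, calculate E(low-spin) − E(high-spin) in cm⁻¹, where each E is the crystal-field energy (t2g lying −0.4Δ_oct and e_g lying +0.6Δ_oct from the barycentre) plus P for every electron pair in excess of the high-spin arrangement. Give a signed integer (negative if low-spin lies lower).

In the high-spin limit (t2g^4 e_g^2) the orbital term is -0.4Δ_oct = -4802 cm⁻¹, with no excess pairing.
Low-spin: t2g^6 e_g^0, orbital CFSE = -2.4Δ_oct = -28812 cm⁻¹; plus 2 excess pairs × P = +42190 cm⁻¹; total 13378 cm⁻¹.
Thus E(LS) − E(HS) = 18180 cm⁻¹.

18180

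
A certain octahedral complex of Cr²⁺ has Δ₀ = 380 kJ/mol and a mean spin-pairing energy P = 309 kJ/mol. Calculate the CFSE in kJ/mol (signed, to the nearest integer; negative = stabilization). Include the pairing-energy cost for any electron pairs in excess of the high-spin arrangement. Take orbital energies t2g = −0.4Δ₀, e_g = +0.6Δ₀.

Cr is in group 6, so Cr²⁺ is d⁴ (6 − 2 = 4).
With Δ₀ > P the complex is low-spin.
That gives t2g^4 e_g^0.
Orbital CFSE = -1.6Δ₀ = -1.6 × 380 = -608 kJ/mol.
Excess pairs vs high-spin: 1 − 0 = 1; pairing cost = +309 kJ/mol.
Net CFSE = -608 + 309 = -299 kJ/mol.

-299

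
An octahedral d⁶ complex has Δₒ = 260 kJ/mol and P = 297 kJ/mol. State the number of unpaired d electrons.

Here Δₒ < P (260 < 297), so the high-spin state is favoured.
Filling d⁶ accordingly: t₂g⁴ eg².
Unpaired electrons: 4.

4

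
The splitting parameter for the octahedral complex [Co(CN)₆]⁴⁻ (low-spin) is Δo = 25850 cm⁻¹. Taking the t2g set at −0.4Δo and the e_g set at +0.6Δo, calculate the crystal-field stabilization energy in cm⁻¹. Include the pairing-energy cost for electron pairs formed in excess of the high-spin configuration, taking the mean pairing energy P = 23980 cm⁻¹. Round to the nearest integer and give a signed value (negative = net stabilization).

Each CN⁻ contributes -1; 6 × (-1) = -6. With overall charge -4, Co is in the +2 oxidation state.
Co²⁺: group 9, so d-count = 9 − 2 = 7.
Electron filling gives t2g^6 e_g^1.
The orbital stabilization is -1.8Δo = -1.8 × 25850 = -46530 cm⁻¹.
High-spin d⁷ would be t2g^5 e_g^2 with 2 pairs; low-spin has 3, so 1 excess pair costs +1P = +23980 cm⁻¹.
Net CFSE = -46530 + 23980 = -22550 cm⁻¹.

-22550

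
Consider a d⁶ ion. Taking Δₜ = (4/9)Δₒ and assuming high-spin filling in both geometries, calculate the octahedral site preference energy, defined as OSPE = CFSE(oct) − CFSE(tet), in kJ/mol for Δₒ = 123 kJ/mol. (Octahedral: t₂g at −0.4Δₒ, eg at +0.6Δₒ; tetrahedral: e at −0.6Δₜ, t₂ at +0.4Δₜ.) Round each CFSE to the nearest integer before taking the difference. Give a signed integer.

Octahedral high-spin t₂g⁴ eg²: CFSE = -0.4 × 123 = -49 kJ/mol.
Tetrahedral: e³ t₂³, CFSE = 3(−0.6) + 3(+0.4) = -0.6Δₜ = -0.6 × (4/9) × 123 = -33 kJ/mol.
Subtracting, OSPE = -49 − (-33) = -16 kJ/mol.

-16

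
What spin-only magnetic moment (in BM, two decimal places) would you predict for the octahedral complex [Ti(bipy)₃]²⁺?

2.83 BM

bipy is neutral, so the +2 overall charge sits on Ti: oxidation state +2.
Ti is in group 4, so Ti²⁺ is d² (4 − 2 = 2).
Configuration: t₂g² eg⁰ → 2 unpaired electrons.
μ(spin-only) = √[2(2+2)] = √8 ≈ 2.83 BM.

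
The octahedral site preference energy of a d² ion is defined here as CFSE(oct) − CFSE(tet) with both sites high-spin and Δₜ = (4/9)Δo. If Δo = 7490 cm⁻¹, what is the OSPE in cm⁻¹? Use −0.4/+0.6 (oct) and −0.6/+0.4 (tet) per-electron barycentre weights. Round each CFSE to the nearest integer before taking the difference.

In an octahedral site d² (HS) is t₂g² eg⁰, giving CFSE(oct) = -0.8Δo = -5992 cm⁻¹.
Tetrahedral: e² t₂⁰, CFSE = 2(−0.6) + 0(+0.4) = -1.2Δₜ = -1.2 × (4/9) × 7490 = -3995 cm⁻¹.
OSPE = -5992 − (-3995) = -1997 cm⁻¹.

-1997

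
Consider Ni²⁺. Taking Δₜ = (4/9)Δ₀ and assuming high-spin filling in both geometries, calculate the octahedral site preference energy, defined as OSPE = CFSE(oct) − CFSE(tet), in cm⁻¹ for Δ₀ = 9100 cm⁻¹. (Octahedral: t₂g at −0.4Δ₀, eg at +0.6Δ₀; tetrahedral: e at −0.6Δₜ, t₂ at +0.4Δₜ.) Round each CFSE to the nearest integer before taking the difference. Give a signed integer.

Ni is in group 10, so Ni²⁺ is d⁸ (10 − 2 = 8).
Octahedral (high-spin): t₂g⁶ eg², CFSE = 6(−0.4) + 2(+0.6) = -1.2Δ₀ = -1.2 × 9100 = -10920 cm⁻¹.
Tetrahedral e⁴ t₂⁴ gives -0.8Δₜ = -0.8 × (4/9) × 9100 = -3236 cm⁻¹.
OSPE = -10920 − (-3236) = -7684 cm⁻¹.

-7684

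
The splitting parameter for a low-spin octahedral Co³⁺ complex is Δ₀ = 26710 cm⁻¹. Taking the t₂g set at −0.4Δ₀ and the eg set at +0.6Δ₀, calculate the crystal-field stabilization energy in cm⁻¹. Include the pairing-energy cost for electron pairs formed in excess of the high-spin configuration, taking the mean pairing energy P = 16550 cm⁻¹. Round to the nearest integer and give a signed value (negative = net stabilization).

-31004

Group 9 minus oxidation state +3 gives a d⁶ configuration for Co³⁺.
Configuration: t₂g⁶ eg⁰.
The orbital stabilization is -2.4Δ₀ = -2.4 × 26710 = -64104 cm⁻¹.
Relative to high-spin t₂g⁴ eg² (1 paired), the low-spin configuration has 2 additional pairs, contributing +2 × 16550 = +33100 cm⁻¹.
Overall CFSE = -64104 + 33100 = -31004 cm⁻¹.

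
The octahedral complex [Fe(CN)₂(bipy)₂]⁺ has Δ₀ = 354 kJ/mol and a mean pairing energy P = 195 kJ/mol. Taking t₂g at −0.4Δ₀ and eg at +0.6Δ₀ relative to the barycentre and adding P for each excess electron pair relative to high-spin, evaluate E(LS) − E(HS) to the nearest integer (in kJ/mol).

-318

Ligand charges: 2×(-1) from CN⁻ and 2×(+0) from bipy sum to -2; with overall charge +1, Fe is +3.
Fe sits in group 8; removing 3 electrons leaves Fe³⁺ with 8 − 3 = 5 d electrons.
High-spin: t₂g³ eg², CFSE = 0.0Δ₀ = 0 kJ/mol.
Low-spin: t₂g⁵ eg⁰, orbital CFSE = -2.0Δ₀ = -708 kJ/mol; plus 2 excess pairs × P = +390 kJ/mol; total -318 kJ/mol.
E(LS) − E(HS) = -318 − (0) = -318 kJ/mol.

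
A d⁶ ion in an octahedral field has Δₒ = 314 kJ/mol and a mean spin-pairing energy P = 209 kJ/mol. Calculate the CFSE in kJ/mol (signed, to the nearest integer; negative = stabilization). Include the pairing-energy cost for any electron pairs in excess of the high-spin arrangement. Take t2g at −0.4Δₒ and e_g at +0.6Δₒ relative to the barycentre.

Here Δₒ > P (314 > 209), so the low-spin state is favoured.
Configuration: t2g^6 e_g^0.
Orbital CFSE = -2.4Δₒ = -2.4 × 314 = -754 kJ/mol.
Excess pairs vs high-spin: 3 − 1 = 2; pairing cost = +418 kJ/mol.
Net CFSE = -754 + 418 = -336 kJ/mol.

-336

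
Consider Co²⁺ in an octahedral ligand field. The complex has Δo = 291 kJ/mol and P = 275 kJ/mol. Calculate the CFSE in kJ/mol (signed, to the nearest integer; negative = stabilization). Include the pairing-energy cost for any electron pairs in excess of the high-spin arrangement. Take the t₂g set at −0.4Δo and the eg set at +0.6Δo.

Co sits in group 9; removing 2 electrons leaves Co²⁺ with 9 − 2 = 7 d electrons.
Here Δo > P (291 > 275), so the low-spin state is favoured.
Configuration: t₂g⁶ eg¹.
Orbital CFSE = -1.8Δo = -1.8 × 291 = -524 kJ/mol.
Excess pairs vs high-spin: 3 − 2 = 1; pairing cost = +275 kJ/mol.
Net CFSE = -524 + 275 = -249 kJ/mol.

-249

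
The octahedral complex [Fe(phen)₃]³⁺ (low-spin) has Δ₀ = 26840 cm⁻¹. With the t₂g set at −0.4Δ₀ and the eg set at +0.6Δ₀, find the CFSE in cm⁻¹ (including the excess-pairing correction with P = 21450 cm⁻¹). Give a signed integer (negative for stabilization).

phen is neutral, so the +3 overall charge sits on Fe: oxidation state +3.
Group 8 minus oxidation state +3 gives a d⁵ configuration for Fe³⁺.
Electron filling gives t₂g⁵ eg⁰.
CFSE(orbital) = 5×(-0.4Δ₀) + 0×(0.6Δ₀) = -2.0Δ₀; with Δ₀ = 26840 cm⁻¹ that is -53680 cm⁻¹.
Relative to high-spin t₂g³ eg² (0 paired), the low-spin configuration has 2 additional pairs, contributing +2 × 21450 = +42900 cm⁻¹.
Net CFSE = -53680 + 42900 = -10780 cm⁻¹.

-10780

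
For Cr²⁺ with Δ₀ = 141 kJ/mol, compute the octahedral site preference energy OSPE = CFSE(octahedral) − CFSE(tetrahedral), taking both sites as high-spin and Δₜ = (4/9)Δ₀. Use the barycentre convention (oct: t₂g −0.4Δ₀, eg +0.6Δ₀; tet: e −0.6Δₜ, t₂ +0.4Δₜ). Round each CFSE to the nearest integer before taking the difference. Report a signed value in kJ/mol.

-60

Group 6 minus oxidation state +2 gives a d⁴ configuration for Cr²⁺.
Octahedral (high-spin): t2g^3 e_g^1, CFSE = 3(−0.4) + 1(+0.6) = -0.6Δ₀ = -0.6 × 141 = -85 kJ/mol.
Tetrahedral: e^2 t2^2, CFSE = 2(−0.6) + 2(+0.4) = -0.4Δₜ = -0.4 × (4/9) × 141 = -25 kJ/mol.
OSPE = -85 − (-25) = -60 kJ/mol.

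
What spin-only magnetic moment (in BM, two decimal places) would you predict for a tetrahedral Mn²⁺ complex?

Mn is in group 7, so Mn²⁺ is d⁵ (7 − 2 = 5).
With tetrahedral geometry the complex is necessarily high-spin.
Configuration: e² t₂³ → 5 unpaired electrons.
μ(spin-only) = √[5(5+2)] = √35 ≈ 5.92 BM.

5.92 BM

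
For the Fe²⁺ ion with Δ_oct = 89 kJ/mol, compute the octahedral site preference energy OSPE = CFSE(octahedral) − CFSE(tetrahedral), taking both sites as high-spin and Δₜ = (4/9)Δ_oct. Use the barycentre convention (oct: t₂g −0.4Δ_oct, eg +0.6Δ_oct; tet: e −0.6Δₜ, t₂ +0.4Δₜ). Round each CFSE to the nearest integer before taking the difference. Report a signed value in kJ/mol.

Group 8 minus oxidation state +2 gives a d⁶ configuration for Fe²⁺.
Octahedral (high-spin): t2g^4 e_g^2, CFSE = 4(−0.4) + 2(+0.6) = -0.4Δ_oct = -0.4 × 89 = -36 kJ/mol.
Tetrahedral: e^3 t2^3, CFSE = 3(−0.6) + 3(+0.4) = -0.6Δₜ = -0.6 × (4/9) × 89 = -24 kJ/mol.
OSPE = CFSE(oct) − CFSE(tet) = -36 − (-24) = -12 kJ/mol.

-12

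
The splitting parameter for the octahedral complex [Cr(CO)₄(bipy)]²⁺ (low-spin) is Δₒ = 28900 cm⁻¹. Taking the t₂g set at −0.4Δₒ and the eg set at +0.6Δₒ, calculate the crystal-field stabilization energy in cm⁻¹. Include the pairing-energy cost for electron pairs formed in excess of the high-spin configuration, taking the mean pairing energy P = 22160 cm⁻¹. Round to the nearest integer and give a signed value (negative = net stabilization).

Ligand charges: 4×(+0) from CO and 1×(+0) from bipy sum to +0; with overall charge +2, Cr is +2.
Group 6 minus oxidation state +2 gives a d⁴ configuration for Cr²⁺.
Electron filling gives t₂g⁴ eg⁰.
Orbital CFSE = 4(-0.4) + 0(0.6) = -1.6Δₒ = -1.6 × 28900 = -46240 cm⁻¹.
Pairing penalty: 1 pair vs 0 in the high-spin reference → 1 extra × P = 22160 cm⁻¹.
Combining: -46240 + 22160 = -24080 cm⁻¹.

-24080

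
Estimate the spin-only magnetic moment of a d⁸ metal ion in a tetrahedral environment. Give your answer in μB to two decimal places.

Tetrahedral fields are weak (Δₜ ≈ 4/9 Δₒ), so electrons fill high-spin.
Configuration: e^4 t2^4 → 2 unpaired electrons.
μ(spin-only) = √[2(2+2)] = √8 ≈ 2.83 μB.

2.83 μB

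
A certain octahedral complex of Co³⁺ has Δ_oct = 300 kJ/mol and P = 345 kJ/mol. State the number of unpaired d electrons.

4

Co is in group 9, so Co³⁺ is d⁶ (9 − 3 = 6).
Here Δ_oct < P (300 < 345), so the high-spin state is favoured.
That gives t2g^4 e_g^2.
Unpaired electrons: 4.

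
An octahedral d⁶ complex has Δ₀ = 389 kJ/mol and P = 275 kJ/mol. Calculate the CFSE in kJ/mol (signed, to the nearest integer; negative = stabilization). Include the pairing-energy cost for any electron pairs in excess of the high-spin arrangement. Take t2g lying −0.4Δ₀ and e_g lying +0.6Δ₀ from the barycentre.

-384

With Δ₀ > P the complex is low-spin.
That gives t2g^6 e_g^0.
Orbital CFSE = -2.4Δ₀ = -2.4 × 389 = -934 kJ/mol.
Excess pairs vs high-spin: 3 − 1 = 2; pairing cost = +550 kJ/mol.
Net CFSE = -934 + 550 = -384 kJ/mol.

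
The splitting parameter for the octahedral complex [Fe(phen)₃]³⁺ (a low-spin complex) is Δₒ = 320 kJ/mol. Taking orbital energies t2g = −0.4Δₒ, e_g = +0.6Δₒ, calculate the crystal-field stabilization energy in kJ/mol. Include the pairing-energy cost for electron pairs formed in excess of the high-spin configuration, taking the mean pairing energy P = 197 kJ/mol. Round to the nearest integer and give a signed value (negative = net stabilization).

phen is neutral, so the +3 overall charge sits on Fe: oxidation state +3.
Fe is in group 8, so Fe³⁺ is d⁵ (8 − 3 = 5).
The d⁵ electrons fill as t2g^5 e_g^0.
The orbital stabilization is -2.0Δₒ = -2.0 × 320 = -640 kJ/mol.
Pairing penalty: 2 pairs vs 0 in the high-spin reference → 2 extra × P = 394 kJ/mol.
Net CFSE = -640 + 394 = -246 kJ/mol.

-246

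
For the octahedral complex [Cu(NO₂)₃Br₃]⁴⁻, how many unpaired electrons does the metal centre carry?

Ligand charges: 3×(-1) from NO₂⁻ and 3×(-1) from Br⁻ sum to -6; with overall charge -4, Cu is +2.
Cu²⁺: group 11, so d-count = 11 − 2 = 9.
Configuration: t2g^6 e_g^3, giving 1 unpaired electron.

1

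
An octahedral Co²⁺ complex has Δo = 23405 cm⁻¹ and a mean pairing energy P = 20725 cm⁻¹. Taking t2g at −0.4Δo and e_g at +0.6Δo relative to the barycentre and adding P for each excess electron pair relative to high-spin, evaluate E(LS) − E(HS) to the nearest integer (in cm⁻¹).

Group 9 minus oxidation state +2 gives a d⁷ configuration for Co²⁺.
In the high-spin limit (t2g^5 e_g^2) the orbital term is -0.8Δo = -18724 cm⁻¹, with no excess pairing.
Low-spin: t2g^6 e_g^1, orbital CFSE = -1.8Δo = -42129 cm⁻¹; plus 1 excess pair × P = +20725 cm⁻¹; total -21404 cm⁻¹.
E(LS) − E(HS) = -21404 − (-18724) = -2680 cm⁻¹.

-2680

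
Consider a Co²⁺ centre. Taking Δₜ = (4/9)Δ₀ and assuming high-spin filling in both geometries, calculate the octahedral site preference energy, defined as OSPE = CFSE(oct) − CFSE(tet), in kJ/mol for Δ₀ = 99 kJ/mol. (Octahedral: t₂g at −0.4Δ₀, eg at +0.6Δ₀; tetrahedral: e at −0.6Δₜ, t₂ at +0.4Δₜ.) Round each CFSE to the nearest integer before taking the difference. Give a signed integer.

Co²⁺: group 9, so d-count = 9 − 2 = 7.
Octahedral high-spin t₂g⁵ eg²: CFSE = -0.8 × 99 = -79 kJ/mol.
Tetrahedral: e⁴ t₂³, CFSE = 4(−0.6) + 3(+0.4) = -1.2Δₜ = -1.2 × (4/9) × 99 = -53 kJ/mol.
Subtracting, OSPE = -79 − (-53) = -26 kJ/mol.

-26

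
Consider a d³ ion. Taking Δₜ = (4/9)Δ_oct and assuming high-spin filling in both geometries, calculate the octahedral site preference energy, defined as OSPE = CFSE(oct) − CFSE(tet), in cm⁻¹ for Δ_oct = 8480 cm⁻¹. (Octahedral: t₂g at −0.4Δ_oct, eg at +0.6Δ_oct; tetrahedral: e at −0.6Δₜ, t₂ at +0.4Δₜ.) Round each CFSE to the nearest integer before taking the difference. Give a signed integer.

In an octahedral site d³ (HS) is t2g^3 e_g^0, giving CFSE(oct) = -1.2Δ_oct = -10176 cm⁻¹.
In a tetrahedral site the filling is e^2 t2^1: CFSE(tet) = -0.8Δₜ = -0.8 × (4/9)(8480) = -3015 cm⁻¹.
Subtracting, OSPE = -10176 − (-3015) = -7161 cm⁻¹.

-7161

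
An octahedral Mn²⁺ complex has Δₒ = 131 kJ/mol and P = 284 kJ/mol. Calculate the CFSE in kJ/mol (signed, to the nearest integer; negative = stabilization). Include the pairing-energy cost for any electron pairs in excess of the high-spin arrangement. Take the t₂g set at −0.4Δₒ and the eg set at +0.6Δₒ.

Mn²⁺: group 7, so d-count = 7 − 2 = 5.
Δₒ < P, so pairing is avoided: the ground state is high-spin.
Filling d⁵ accordingly: t₂g³ eg².
Orbital CFSE = 0.0Δₒ = 0.0 × 131 = 0 kJ/mol.
High-spin has no excess pairs, so no pairing correction applies.

0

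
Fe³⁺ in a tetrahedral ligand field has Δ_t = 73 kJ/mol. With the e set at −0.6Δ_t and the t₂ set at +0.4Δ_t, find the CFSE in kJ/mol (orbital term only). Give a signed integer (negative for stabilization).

0

Fe is in group 8, so Fe³⁺ is d⁵ (8 − 3 = 5).
With tetrahedral geometry the complex is necessarily high-spin.
Electron filling gives e² t₂³.
The orbital stabilization is 0.0Δ_t = 0.0 × 73 = 0 kJ/mol.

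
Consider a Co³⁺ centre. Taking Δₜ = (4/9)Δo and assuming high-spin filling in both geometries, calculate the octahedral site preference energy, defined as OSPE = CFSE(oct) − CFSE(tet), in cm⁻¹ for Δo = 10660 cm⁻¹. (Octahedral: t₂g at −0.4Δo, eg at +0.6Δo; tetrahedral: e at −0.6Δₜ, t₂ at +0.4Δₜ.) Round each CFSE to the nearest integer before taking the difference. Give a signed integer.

Co sits in group 9; removing 3 electrons leaves Co³⁺ with 9 − 3 = 6 d electrons.
Octahedral (high-spin): t2g^4 e_g^2, CFSE = 4(−0.4) + 2(+0.6) = -0.4Δo = -0.4 × 10660 = -4264 cm⁻¹.
In a tetrahedral site the filling is e^3 t2^3: CFSE(tet) = -0.6Δₜ = -0.6 × (4/9)(10660) = -2843 cm⁻¹.
OSPE = -4264 − (-2843) = -1421 cm⁻¹.

-1421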